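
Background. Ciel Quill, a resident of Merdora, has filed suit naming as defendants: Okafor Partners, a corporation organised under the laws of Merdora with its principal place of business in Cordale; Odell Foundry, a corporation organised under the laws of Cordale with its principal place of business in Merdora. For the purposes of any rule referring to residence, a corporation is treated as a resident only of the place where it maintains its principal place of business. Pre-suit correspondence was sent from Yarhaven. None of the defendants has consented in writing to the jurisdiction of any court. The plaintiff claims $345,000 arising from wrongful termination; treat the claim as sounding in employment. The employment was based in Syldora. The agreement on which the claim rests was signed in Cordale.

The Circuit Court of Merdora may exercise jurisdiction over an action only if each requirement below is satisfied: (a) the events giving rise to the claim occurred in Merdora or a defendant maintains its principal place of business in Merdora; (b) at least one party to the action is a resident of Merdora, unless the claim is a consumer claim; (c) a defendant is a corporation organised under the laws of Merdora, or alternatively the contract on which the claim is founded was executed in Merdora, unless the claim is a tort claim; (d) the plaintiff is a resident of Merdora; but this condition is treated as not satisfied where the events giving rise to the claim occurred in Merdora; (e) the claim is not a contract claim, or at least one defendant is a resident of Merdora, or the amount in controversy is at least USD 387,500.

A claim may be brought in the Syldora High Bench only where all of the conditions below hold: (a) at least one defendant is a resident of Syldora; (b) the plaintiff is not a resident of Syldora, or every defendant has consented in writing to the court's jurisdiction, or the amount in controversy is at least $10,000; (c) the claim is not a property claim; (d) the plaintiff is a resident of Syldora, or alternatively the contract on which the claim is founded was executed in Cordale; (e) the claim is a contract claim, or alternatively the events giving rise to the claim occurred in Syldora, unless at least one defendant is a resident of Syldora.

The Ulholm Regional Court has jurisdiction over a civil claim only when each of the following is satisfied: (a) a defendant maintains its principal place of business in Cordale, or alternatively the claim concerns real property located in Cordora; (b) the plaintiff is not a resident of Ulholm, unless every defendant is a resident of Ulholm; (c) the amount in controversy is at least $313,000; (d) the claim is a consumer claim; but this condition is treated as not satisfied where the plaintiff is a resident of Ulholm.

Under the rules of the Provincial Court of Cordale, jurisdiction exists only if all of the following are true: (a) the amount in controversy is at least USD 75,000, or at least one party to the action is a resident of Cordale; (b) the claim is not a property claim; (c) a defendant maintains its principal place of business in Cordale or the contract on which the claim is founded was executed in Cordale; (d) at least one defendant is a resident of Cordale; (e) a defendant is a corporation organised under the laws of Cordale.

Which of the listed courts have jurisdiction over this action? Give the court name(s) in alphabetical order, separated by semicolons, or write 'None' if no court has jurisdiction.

the Circuit Court of Merdora; the Provincial Court of Cordale

The Circuit Court of Merdora:
  (a) Odell Foundry has its principal place of business in Merdora, so this disjunct is met. Condition met.
  (b) Ciel Quill resides in Merdora. Met.
  (c) Okafor Partners is organised under the laws of Merdora, so one alternative holds. Met.
  (d) The plaintiff resides in Merdora. The carve-out does not apply: the operative events occurred in Syldora, not Merdora. Satisfied.
  (e) The claim is an employment claim, not a contract claim — that alternative is enough. Condition met.
  → Every requirement is satisfied — jurisdiction.
The Syldora High Bench:
  (a) No defendant resides in Syldora (they reside in Cordale, Merdora). Not satisfied.
  (b) The plaintiff resides in Merdora, which is not Syldora, which satisfies one of the alternatives. Met.
  (c) The claim is an employment claim, not a property claim. Condition met.
  (d) The contract was executed in Cordale, so this disjunct is met. Condition met.
  (e) The operative events occurred in Syldora — that alternative is enough. Satisfied.
  → Not every requirement is met — no jurisdiction.
The Ulholm Regional Court:
  (a) Okafor Partners has its principal place of business in Cordale, which satisfies one of the alternatives. Condition met.
  (b) The plaintiff resides in Merdora, which is not Ulholm. Met.
  (c) The amount in controversy is $345,000, which meets the USD 313,000 floor. Satisfied.
  (d) The claim is an employment claim, not a consumer claim. Condition not met.
  → At least one condition fails; no jurisdiction.
The Provincial Court of Cordale:
  (a) The amount in controversy is $345,000, which meets the 75,000 dollars floor, so one alternative holds. Satisfied.
  (b) The claim is an employment claim, not a property claim. Satisfied.
  (c) Okafor Partners has its principal place of business in Cordale, so this disjunct is met. Satisfied.
  (d) Okafor Partners resides in Cordale. Met.
  (e) Odell Foundry is organised under the laws of Cordale. Condition met.
  → Jurisdiction lies.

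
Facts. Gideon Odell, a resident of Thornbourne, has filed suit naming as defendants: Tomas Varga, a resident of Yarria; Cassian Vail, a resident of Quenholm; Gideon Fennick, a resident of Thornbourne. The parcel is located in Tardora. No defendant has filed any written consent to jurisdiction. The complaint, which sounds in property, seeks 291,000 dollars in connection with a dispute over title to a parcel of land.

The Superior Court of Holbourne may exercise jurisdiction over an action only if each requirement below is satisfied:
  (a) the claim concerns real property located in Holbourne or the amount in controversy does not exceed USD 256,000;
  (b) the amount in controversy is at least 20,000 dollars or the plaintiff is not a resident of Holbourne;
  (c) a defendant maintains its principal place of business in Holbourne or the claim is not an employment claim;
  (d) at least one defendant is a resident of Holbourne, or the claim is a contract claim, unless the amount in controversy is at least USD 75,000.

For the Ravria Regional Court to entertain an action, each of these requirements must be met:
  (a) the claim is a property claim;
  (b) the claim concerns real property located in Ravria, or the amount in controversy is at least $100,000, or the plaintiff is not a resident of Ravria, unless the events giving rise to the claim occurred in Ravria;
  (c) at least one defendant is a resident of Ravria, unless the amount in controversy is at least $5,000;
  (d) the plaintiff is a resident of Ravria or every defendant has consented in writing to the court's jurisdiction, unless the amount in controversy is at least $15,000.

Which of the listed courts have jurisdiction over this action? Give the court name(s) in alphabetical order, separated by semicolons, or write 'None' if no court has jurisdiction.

The Superior Court of Holbourne:
  (a) The property lies in Tardora, not Holbourne; the amount in controversy is USD 291,000, above the 256,000 dollars ceiling — no alternative holds. Not satisfied.
  (b) The amount in controversy is USD 291,000, which meets the USD 20,000 floor — that alternative is enough. Condition met.
  (c) The claim is a property claim, not an employment claim, so one alternative holds. Condition met.
  (d) No defendant resides in Holbourne (they reside in Yarria, Quenholm, Thornbourne); the claim is a property claim, not a contract claim — none of the alternatives is met. However, the amount in controversy is $291,000, which meets the 75,000 dollars floor, so the 'unless' proviso supplies this condition. Satisfied.
  → No jurisdiction.
The Ravria Regional Court:
  (a) The claim is a property claim. Met.
  (b) The amount in controversy is USD 291,000, which meets the $100,000 floor, so this disjunct is met. Condition met.
  (c) No defendant resides in Ravria (they reside in Yarria, Quenholm, Thornbourne). But the amount in controversy is 291,000 dollars, which meets the 5,000 dollars floor, and the 'unless' clause therefore excuses the requirement. Met.
  (d) The plaintiff resides in Thornbourne, not Ravria; no such written consent has been filed — every alternative fails. However, the amount in controversy is 291,000 dollars, which meets the $15,000 floor, so the 'unless' proviso supplies this condition. Satisfied.
  → Jurisdiction lies.

the Ravria Regional Court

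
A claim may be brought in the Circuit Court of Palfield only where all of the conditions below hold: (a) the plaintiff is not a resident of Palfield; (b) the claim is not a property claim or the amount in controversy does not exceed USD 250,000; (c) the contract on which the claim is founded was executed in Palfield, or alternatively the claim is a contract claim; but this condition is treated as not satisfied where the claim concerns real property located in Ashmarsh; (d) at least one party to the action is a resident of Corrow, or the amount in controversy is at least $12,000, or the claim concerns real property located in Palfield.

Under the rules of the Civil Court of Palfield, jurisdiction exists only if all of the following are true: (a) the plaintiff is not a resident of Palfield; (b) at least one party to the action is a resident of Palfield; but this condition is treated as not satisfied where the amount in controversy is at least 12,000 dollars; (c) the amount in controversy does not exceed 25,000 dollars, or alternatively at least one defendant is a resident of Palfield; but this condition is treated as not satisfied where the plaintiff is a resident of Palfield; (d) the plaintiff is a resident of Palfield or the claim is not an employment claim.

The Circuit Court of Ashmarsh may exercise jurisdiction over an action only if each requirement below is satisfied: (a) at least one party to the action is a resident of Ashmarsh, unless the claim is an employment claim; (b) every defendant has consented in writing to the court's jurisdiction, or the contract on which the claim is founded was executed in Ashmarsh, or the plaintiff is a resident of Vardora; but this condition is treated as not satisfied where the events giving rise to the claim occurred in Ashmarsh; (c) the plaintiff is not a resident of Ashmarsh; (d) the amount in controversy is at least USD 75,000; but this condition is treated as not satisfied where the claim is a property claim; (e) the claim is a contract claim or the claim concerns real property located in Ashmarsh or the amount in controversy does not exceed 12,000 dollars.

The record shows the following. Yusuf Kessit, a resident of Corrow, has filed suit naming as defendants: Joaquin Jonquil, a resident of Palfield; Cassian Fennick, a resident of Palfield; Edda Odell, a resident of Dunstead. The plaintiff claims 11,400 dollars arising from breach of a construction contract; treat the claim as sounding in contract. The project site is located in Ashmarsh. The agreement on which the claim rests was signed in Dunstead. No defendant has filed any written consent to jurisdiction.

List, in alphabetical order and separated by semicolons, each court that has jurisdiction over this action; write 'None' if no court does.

The Circuit Court of Palfield:
  (a) The plaintiff resides in Corrow, which is not Palfield. Satisfied.
  (b) The claim is a contract claim, not a property claim, which satisfies one of the alternatives. Condition met.
  (c) The claim is a contract claim, so this disjunct is met. And the carve-out is inapplicable — the claim does not concern real property. Condition met.
  (d) Yusuf Kessit resides in Corrow, so one alternative holds. Met.
  → The court has jurisdiction.
The Civil Court of Palfield:
  (a) The plaintiff resides in Corrow, which is not Palfield. Satisfied.
  (b) Joaquin Jonquil resides in Palfield. And the carve-out is inapplicable — the amount in controversy is USD 11,400, below the 12,000 dollars floor. Satisfied.
  (c) The amount in controversy is USD 11,400, within the $25,000 ceiling, which satisfies one of the alternatives. And the carve-out is inapplicable — the plaintiff resides in Corrow, not Palfield. Satisfied.
  (d) The claim is a contract claim, not an employment claim, which satisfies one of the alternatives. Satisfied.
  → All conditions met; jurisdiction exists.
The Circuit Court of Ashmarsh:
  (a) No party resides in Ashmarsh. The proviso offers no rescue either, since the claim is a contract claim, not an employment claim. Not met.
  (b) No such written consent has been filed; the contract was executed in Dunstead, not Ashmarsh; the plaintiff resides in Corrow, not Vardora — every alternative fails. Not met.
  (c) The plaintiff resides in Corrow, which is not Ashmarsh. Met.
  (d) The amount in controversy is $11,400, below the $75,000 floor. Not met.
  (e) The claim is a contract claim, which satisfies one of the alternatives. Met.
  → No jurisdiction.

the Circuit Court of Palfield; the Civil Court of Palfield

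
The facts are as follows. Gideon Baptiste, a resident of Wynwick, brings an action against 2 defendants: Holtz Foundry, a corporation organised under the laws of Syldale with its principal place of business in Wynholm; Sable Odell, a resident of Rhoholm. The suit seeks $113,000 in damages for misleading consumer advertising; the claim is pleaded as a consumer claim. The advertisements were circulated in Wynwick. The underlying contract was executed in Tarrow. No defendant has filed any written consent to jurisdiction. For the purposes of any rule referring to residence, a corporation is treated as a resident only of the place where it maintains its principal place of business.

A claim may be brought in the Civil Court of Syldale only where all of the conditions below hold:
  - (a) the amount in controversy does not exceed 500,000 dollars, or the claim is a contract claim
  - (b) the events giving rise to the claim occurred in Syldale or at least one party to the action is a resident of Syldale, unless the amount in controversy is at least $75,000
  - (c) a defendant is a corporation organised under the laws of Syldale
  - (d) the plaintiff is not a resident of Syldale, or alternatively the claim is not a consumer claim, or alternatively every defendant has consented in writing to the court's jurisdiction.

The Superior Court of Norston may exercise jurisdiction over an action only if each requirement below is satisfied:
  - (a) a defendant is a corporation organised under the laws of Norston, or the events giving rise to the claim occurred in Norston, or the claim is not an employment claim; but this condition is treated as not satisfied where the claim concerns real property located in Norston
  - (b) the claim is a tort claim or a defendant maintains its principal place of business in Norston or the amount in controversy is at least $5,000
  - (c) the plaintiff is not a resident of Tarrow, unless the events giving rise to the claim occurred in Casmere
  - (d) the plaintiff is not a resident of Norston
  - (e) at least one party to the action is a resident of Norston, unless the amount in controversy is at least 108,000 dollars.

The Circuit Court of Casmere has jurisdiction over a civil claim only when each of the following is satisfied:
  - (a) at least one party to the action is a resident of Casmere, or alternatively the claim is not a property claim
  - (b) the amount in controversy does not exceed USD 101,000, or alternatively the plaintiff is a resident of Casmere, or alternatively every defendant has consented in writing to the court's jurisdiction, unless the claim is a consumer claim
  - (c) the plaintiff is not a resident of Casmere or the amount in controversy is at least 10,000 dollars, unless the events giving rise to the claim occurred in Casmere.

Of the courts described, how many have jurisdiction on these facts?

The Civil Court of Syldale:
  (a) The amount in controversy is USD 113,000, within the $500,000 ceiling, which satisfies one of the alternatives. Condition met.
  (b) The operative events occurred in Wynwick, not Syldale; no party resides in Syldale — every alternative fails. But the amount in controversy is USD 113,000, which meets the $75,000 floor, and the 'unless' clause therefore excuses the requirement. Satisfied.
  (c) Holtz Foundry is organised under the laws of Syldale. Condition met.
  (d) The plaintiff resides in Wynwick, which is not Syldale — that alternative is enough. Condition met.
  → The court has jurisdiction.
The Superior Court of Norston:
  (a) The claim is a consumer claim, not an employment claim, so one alternative holds. The exception is not triggered, since the claim does not concern real property. Met.
  (b) The amount in controversy is 113,000 dollars, which meets the 5,000 dollars floor, so one alternative holds. Condition met.
  (c) The plaintiff resides in Wynwick, which is not Tarrow. Satisfied.
  (d) The plaintiff resides in Wynwick, which is not Norston. Condition met.
  (e) No party resides in Norston. The proviso rescues it, though: the amount in controversy is $113,000, which meets the $108,000 floor. Condition met.
  → Every requirement is satisfied — jurisdiction.
The Circuit Court of Casmere:
  (a) The claim is a consumer claim, not a property claim — that alternative is enough. Satisfied.
  (b) The amount in controversy is 113,000 dollars, above the $101,000 ceiling; the plaintiff resides in Wynwick, not Casmere; no such written consent has been filed — every alternative fails. However, the claim is a consumer claim, so the 'unless' proviso supplies this condition. Satisfied.
  (c) The plaintiff resides in Wynwick, which is not Casmere, so one alternative holds. Condition met.
  → Every requirement is satisfied — jurisdiction.
Courts with jurisdiction: the Civil Court of Syldale, the Superior Court of Norston, the Circuit Court of Casmere — 3 in total.

3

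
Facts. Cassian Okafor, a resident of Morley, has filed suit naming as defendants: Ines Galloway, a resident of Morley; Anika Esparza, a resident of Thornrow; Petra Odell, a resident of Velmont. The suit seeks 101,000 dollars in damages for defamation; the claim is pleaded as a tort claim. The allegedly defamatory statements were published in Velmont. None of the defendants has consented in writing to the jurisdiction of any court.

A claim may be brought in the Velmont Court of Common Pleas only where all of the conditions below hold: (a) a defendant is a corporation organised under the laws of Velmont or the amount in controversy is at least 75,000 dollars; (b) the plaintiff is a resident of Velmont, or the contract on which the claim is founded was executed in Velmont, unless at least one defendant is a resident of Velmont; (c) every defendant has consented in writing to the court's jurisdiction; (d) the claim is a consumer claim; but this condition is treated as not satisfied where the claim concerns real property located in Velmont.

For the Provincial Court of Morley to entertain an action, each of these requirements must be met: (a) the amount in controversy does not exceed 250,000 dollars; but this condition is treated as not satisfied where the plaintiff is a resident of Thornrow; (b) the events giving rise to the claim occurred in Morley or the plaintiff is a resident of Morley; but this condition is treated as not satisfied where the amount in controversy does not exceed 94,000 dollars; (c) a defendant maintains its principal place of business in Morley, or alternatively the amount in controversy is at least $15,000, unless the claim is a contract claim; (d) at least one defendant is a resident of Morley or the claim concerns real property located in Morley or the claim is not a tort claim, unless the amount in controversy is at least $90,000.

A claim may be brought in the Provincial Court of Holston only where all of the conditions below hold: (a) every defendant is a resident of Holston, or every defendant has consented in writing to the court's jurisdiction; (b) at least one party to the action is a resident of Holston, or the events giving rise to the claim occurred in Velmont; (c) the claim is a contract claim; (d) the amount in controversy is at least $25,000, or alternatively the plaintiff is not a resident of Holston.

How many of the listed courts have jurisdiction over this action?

1

The Velmont Court of Common Pleas:
  (a) The amount in controversy is USD 101,000, which meets the USD 75,000 floor, so one alternative holds. Condition met.
  (b) The plaintiff resides in Morley, not Velmont; no contract (and hence no place of execution) is alleged — none of the alternatives is met. However, Petra Odell resides in Velmont, so the 'unless' proviso supplies this condition. Condition met.
  (c) No such written consent has been filed. Condition not met.
  (d) The claim is a tort claim, not a consumer claim. Not met.
  → The court lacks jurisdiction.
The Provincial Court of Morley:
  (a) The amount in controversy is 101,000 dollars, within the USD 250,000 ceiling. The carve-out does not apply: the plaintiff resides in Morley, not Thornrow. Satisfied.
  (b) The plaintiff resides in Morley, so this disjunct is met. The exception is not triggered, since the amount in controversy is 101,000 dollars, above the USD 94,000 ceiling. Satisfied.
  (c) The amount in controversy is USD 101,000, which meets the $15,000 floor, so one alternative holds. Satisfied.
  (d) Ines Galloway resides in Morley, so this disjunct is met. Satisfied.
  → The court has jurisdiction.
The Provincial Court of Holston:
  (a) The defendants reside as follows — Ines Galloway in Morley, Anika Esparza in Thornrow, Petra Odell in Velmont — not all in Holston; no such written consent has been filed — none of the alternatives is met. Not satisfied.
  (b) The operative events occurred in Velmont, so one alternative holds. Condition met.
  (c) The claim is a tort claim, not a contract claim. Not met.
  (d) The amount in controversy is $101,000, which meets the USD 25,000 floor, so one alternative holds. Condition met.
  → No jurisdiction.
Courts with jurisdiction: the Provincial Court of Morley — 1 in total.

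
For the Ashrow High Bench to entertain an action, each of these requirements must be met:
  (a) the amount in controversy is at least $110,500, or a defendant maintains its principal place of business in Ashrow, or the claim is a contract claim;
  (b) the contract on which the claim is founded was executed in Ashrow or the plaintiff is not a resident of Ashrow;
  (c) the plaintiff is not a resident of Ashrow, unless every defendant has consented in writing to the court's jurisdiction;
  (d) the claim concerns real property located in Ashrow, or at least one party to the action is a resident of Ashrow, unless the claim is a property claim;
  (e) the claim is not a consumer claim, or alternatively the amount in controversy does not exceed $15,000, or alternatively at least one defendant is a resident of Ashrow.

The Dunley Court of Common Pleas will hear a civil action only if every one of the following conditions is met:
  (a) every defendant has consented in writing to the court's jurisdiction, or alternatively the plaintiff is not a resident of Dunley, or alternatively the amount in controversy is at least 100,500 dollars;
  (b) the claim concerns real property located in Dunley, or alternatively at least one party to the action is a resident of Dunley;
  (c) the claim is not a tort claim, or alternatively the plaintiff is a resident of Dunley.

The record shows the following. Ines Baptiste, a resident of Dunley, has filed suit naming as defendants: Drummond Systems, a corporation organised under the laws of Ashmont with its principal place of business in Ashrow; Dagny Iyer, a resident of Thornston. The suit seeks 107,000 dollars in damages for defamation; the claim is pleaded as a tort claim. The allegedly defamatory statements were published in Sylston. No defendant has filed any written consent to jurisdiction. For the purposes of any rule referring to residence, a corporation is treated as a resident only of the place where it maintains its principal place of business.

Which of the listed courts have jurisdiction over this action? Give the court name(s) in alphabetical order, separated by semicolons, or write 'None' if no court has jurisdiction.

the Ashrow High Bench; the Dunley Court of Common Pleas

The Ashrow High Bench:
  (a) Drummond Systems has its principal place of business in Ashrow, so one alternative holds. Condition met.
  (b) The plaintiff resides in Dunley, which is not Ashrow, so one alternative holds. Met.
  (c) The plaintiff resides in Dunley, which is not Ashrow. Met.
  (d) Drummond Systems resides in Ashrow, so this disjunct is met. Condition met.
  (e) The claim is a tort claim, not a consumer claim, so this disjunct is met. Condition met.
  → All conditions met; jurisdiction exists.
The Dunley Court of Common Pleas:
  (a) The amount in controversy is 107,000 dollars, which meets the $100,500 floor, so this disjunct is met. Met.
  (b) Ines Baptiste resides in Dunley — that alternative is enough. Condition met.
  (c) The plaintiff resides in Dunley — that alternative is enough. Condition met.
  → Jurisdiction lies.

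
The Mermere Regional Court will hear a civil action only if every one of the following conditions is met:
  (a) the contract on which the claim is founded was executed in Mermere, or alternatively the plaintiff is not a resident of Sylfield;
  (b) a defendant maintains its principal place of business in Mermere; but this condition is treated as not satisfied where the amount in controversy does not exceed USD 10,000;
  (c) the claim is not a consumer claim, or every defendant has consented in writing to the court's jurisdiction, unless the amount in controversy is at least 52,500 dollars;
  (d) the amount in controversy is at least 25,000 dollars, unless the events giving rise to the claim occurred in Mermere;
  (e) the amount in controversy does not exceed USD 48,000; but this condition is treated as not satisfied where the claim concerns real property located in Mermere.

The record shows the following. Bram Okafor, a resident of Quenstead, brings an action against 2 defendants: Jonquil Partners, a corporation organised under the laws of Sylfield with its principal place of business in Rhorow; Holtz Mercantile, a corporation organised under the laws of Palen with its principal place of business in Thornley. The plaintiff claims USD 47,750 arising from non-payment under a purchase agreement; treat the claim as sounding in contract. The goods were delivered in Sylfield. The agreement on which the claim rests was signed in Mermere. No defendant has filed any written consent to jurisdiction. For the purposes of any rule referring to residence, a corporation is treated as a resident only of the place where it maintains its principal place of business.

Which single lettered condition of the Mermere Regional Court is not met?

The Mermere Regional Court:
  (a) The contract was executed in Mermere — that alternative is enough. Satisfied.
  (b) The corporate defendant(s) have their principal place of business in Rhorow, Thornley, not Mermere. Fails.
  (c) The claim is a contract claim, not a consumer claim, so one alternative holds. Met.
  (d) The amount in controversy is USD 47,750, which meets the $25,000 floor. Met.
  (e) The amount in controversy is $47,750, within the USD 48,000 ceiling. The carve-out does not apply: the claim does not concern real property. Condition met.
Only condition (b) fails.

(b)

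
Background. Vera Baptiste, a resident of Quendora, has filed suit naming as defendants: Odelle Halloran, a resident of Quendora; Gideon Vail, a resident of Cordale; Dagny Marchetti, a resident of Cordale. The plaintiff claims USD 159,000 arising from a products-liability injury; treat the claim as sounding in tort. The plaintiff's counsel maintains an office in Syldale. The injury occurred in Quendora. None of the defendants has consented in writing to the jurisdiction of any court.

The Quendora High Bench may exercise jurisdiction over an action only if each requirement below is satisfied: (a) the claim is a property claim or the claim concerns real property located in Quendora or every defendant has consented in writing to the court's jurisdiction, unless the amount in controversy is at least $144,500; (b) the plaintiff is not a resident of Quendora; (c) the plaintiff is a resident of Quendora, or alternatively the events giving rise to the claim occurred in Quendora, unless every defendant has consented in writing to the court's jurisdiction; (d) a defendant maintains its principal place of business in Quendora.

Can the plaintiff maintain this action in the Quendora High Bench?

The Quendora High Bench:
  (a) The claim is a tort claim, not a property claim; the claim does not concern real property; no such written consent has been filed — none of the alternatives is met. But the amount in controversy is USD 159,000, which meets the USD 144,500 floor, and the 'unless' clause therefore excuses the requirement. Met.
  (b) The plaintiff resides in Quendora. Condition not met.
  (c) The plaintiff resides in Quendora, so this disjunct is met. Condition met.
  (d) No defendant is a corporation. Condition not met.
  → Not every requirement is met — no jurisdiction.

No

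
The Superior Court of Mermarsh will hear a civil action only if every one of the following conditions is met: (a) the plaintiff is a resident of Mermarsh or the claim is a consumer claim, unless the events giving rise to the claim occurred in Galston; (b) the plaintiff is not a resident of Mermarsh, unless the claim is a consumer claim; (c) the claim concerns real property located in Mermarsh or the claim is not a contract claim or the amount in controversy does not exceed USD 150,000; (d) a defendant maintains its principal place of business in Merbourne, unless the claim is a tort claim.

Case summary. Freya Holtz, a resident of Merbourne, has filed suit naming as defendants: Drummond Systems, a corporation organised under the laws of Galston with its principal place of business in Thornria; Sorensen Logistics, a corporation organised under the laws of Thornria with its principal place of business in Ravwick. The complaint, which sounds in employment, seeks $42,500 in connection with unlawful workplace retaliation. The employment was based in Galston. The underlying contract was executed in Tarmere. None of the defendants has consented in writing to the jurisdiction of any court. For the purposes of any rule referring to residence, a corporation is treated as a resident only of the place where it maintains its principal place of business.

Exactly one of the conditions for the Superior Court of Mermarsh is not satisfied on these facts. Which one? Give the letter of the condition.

The Superior Court of Mermarsh:
  (a) The plaintiff resides in Merbourne, not Mermarsh; the claim is an employment claim, not a consumer claim — every alternative fails. However, the operative events occurred in Galston, so the 'unless' proviso supplies this condition. Satisfied.
  (b) The plaintiff resides in Merbourne, which is not Mermarsh. Satisfied.
  (c) The claim is an employment claim, not a contract claim, so one alternative holds. Met.
  (d) The corporate defendant(s) have their principal place of business in Ravwick, Thornria, not Merbourne. And the claim is an employment claim, not a tort claim, so the proviso does not save it. Not satisfied.
Only condition (d) fails.

(d)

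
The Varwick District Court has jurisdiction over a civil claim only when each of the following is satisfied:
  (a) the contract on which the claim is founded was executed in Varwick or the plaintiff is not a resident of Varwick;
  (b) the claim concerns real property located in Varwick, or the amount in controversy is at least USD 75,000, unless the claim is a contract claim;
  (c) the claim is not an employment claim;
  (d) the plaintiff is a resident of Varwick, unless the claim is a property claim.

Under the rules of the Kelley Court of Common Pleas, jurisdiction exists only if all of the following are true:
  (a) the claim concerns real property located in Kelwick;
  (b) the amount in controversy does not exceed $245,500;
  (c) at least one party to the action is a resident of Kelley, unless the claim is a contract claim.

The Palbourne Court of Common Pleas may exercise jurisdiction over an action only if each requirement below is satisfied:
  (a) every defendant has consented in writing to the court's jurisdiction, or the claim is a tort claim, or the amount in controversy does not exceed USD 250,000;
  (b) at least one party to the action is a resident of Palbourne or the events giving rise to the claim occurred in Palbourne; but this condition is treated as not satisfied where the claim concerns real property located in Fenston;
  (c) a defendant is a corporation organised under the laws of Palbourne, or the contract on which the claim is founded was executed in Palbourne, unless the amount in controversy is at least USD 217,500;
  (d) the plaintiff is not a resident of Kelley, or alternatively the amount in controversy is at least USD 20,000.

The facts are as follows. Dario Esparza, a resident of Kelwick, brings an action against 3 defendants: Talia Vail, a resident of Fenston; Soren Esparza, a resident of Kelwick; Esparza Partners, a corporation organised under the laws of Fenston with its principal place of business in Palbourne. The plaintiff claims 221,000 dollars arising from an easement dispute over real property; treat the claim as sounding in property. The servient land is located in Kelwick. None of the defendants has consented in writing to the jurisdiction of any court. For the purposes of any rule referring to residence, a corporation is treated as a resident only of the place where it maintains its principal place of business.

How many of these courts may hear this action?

The Varwick District Court:
  (a) The plaintiff resides in Kelwick, which is not Varwick, so one alternative holds. Condition met.
  (b) The amount in controversy is 221,000 dollars, which meets the $75,000 floor, which satisfies one of the alternatives. Met.
  (c) The claim is a property claim, not an employment claim. Condition met.
  (d) The plaintiff resides in Kelwick, not Varwick. However, the claim is a property claim, so the 'unless' proviso supplies this condition. Condition met.
  → Every requirement is satisfied — jurisdiction.
The Kelley Court of Common Pleas:
  (a) The property lies in Kelwick. Condition met.
  (b) The amount in controversy is 221,000 dollars, within the 245,500 dollars ceiling. Met.
  (c) No party resides in Kelley. And the claim is a property claim, not a contract claim, so the proviso does not save it. Not met.
  → The court lacks jurisdiction.
The Palbourne Court of Common Pleas:
  (a) The amount in controversy is 221,000 dollars, within the $250,000 ceiling — that alternative is enough. Met.
  (b) Esparza Partners resides in Palbourne — that alternative is enough. The carve-out does not apply: the property lies in Kelwick, not Fenston. Met.
  (c) The corporate defendant(s) are organised in Fenston, not Palbourne; no contract (and hence no place of execution) is alleged — every alternative fails. However, the amount in controversy is 221,000 dollars, which meets the USD 217,500 floor, so the 'unless' proviso supplies this condition. Condition met.
  (d) The plaintiff resides in Kelwick, which is not Kelley, so this disjunct is met. Condition met.
  → The court has jurisdiction.
Courts with jurisdiction: the Varwick District Court, the Palbourne Court of Common Pleas — 2 in total.

2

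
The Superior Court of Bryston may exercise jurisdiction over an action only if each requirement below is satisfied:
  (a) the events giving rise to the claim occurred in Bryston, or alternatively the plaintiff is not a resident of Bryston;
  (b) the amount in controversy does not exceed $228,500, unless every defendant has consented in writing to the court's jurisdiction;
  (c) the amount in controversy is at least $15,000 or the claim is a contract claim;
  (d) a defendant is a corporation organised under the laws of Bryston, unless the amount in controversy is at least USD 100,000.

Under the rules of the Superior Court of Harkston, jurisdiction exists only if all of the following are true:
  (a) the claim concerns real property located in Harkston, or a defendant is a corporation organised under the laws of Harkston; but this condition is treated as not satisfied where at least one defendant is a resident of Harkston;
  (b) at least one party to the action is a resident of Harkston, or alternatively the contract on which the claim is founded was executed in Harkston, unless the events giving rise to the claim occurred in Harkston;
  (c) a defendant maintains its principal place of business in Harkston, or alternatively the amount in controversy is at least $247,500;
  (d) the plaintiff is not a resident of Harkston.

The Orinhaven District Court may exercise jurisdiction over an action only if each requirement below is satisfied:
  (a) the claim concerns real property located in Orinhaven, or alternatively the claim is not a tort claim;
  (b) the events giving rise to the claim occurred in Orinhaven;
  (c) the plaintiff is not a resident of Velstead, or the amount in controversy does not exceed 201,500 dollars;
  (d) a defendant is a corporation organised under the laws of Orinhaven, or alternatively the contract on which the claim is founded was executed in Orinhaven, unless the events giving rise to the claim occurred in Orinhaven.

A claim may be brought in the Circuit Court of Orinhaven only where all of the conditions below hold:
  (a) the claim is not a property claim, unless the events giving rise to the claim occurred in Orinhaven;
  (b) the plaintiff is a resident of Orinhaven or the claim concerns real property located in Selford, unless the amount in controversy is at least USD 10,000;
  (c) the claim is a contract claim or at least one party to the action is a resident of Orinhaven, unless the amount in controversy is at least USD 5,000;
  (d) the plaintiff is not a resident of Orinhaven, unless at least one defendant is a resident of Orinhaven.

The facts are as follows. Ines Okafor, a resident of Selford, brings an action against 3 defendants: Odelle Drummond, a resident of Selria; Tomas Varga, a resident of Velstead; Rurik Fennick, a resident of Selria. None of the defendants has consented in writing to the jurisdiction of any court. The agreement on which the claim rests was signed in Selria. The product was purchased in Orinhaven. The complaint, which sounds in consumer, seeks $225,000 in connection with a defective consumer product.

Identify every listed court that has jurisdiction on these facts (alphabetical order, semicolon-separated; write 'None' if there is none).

The Superior Court of Bryston:
  (a) The plaintiff resides in Selford, which is not Bryston, so this disjunct is met. Satisfied.
  (b) The amount in controversy is USD 225,000, within the USD 228,500 ceiling. Condition met.
  (c) The amount in controversy is USD 225,000, which meets the $15,000 floor, which satisfies one of the alternatives. Met.
  (d) No defendant is a corporation. But the amount in controversy is USD 225,000, which meets the 100,000 dollars floor, and the 'unless' clause therefore excuses the requirement. Satisfied.
  → The court has jurisdiction.
The Superior Court of Harkston:
  (a) The claim does not concern real property; no defendant is a corporation — none of the alternatives is met. Not met.
  (b) No party resides in Harkston; the contract was executed in Selria, not Harkston — none of the alternatives is met. The proviso offers no rescue either, since the operative events occurred in Orinhaven, not Harkston. Not met.
  (c) No defendant is a corporation; the amount in controversy is $225,000, below the $247,500 floor — every alternative fails. Not met.
  (d) The plaintiff resides in Selford, which is not Harkston. Condition met.
  → At least one condition fails; no jurisdiction.
The Orinhaven District Court:
  (a) The claim is a consumer claim, not a tort claim — that alternative is enough. Met.
  (b) The operative events occurred in Orinhaven. Met.
  (c) The plaintiff resides in Selford, which is not Velstead, so this disjunct is met. Satisfied.
  (d) No defendant is a corporation; the contract was executed in Selria, not Orinhaven — no alternative holds. But the operative events occurred in Orinhaven, and the 'unless' clause therefore excuses the requirement. Satisfied.
  → All conditions met; jurisdiction exists.
The Circuit Court of Orinhaven:
  (a) The claim is a consumer claim, not a property claim. Satisfied.
  (b) The plaintiff resides in Selford, not Orinhaven; the claim does not concern real property — none of the alternatives is met. However, the amount in controversy is 225,000 dollars, which meets the USD 10,000 floor, so the 'unless' proviso supplies this condition. Satisfied.
  (c) The claim is a consumer claim, not a contract claim; no party resides in Orinhaven — no alternative holds. But the amount in controversy is USD 225,000, which meets the $5,000 floor, and the 'unless' clause therefore excuses the requirement. Met.
  (d) The plaintiff resides in Selford, which is not Orinhaven. Satisfied.
  → The court has jurisdiction.

the Circuit Court of Orinhaven; the Orinhaven District Court; the Superior Court of Bryston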